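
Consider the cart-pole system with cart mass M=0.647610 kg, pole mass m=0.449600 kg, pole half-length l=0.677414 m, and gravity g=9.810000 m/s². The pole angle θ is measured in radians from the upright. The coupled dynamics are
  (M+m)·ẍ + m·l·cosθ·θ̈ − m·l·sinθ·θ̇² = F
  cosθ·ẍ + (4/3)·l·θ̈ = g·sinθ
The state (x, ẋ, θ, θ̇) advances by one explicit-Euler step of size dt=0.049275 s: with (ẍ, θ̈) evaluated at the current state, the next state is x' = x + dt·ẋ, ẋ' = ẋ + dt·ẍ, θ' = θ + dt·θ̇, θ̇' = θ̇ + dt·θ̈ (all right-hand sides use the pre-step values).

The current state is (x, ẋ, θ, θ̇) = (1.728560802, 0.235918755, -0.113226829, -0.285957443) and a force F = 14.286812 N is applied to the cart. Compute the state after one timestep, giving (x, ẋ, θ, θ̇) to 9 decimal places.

(1.740185699, 1.180742378, -0.127317382, -1.385789907)

sinθ=-0.112985050, cosθ=0.993596688
temp = (F + m·l·θ̇²·sinθ)/(M+m) = (14.286812 + -0.002813872)/1.097210 = 13.018472424
θ̈ = (g·sinθ − cosθ·temp)/(l·(4/3 − m·cos²θ/(M+m))) = -22.320293531
ẍ = temp − m·l·θ̈·cosθ/(M+m) = 19.174502744
Euler: x'=1.728560802+0.049275·0.235918755=1.740185699, ẋ'=0.235918755+0.049275·19.174502744=1.180742378
       θ'=-0.113226829+0.049275·-0.285957443=-0.127317382, θ̇'=-0.285957443+0.049275·-22.320293531=-1.385789907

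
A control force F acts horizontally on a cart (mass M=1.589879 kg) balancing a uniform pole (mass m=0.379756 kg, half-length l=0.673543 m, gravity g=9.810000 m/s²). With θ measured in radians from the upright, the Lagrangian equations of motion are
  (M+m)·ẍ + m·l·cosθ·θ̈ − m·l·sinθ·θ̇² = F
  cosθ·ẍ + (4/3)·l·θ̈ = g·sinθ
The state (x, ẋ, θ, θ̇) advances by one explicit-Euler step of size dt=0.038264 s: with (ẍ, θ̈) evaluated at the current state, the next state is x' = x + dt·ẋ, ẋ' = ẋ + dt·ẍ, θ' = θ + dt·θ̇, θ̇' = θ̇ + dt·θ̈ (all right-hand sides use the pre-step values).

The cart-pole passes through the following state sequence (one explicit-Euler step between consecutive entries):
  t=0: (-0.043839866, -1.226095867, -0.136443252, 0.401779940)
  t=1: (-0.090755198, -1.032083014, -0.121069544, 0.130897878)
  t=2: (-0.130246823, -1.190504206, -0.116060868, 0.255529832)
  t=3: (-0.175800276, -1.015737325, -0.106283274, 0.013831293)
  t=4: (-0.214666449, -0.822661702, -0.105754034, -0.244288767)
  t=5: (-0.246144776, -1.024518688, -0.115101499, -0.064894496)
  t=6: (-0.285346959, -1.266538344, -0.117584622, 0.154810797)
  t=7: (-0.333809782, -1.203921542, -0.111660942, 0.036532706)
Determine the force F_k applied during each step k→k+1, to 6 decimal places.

F_0 = 8.198479 N
F_1 = -7.327159 N
F_2 = 7.393235 N
F_3 = 8.222841 N
F_4 = -9.196463 N
F_5 = -10.998872 N
F_6 = 2.438722 N

step 0→1:
  ẍ = (ẋ'−ẋ)/dt = (-1.032083014−-1.226095867)/0.038264 = 5.070376
  θ̈ = (θ̇'−θ̇)/dt = (0.130897878−0.401779940)/0.038264 = -7.079293
  sinθ=-0.136020, cosθ=0.990706
  F = (M+m)·ẍ + m·l·cosθ·θ̈ − m·l·sinθ·θ̇² = 9.986789 + -1.793927 − -0.005616 = 8.198479
step 1→2:
  ẍ = (ẋ'−ẋ)/dt = (-1.190504206−-1.032083014)/0.038264 = -4.140215
  θ̈ = (θ̇'−θ̇)/dt = (0.255529832−0.130897878)/0.038264 = 3.257160
  sinθ=-0.120774, cosθ=0.992680
  F = (M+m)·ẍ + m·l·cosθ·θ̈ − m·l·sinθ·θ̇² = -8.154713 + 0.827024 − -0.000529 = -7.327159
step 2→3:
  ẍ = (ẋ'−ẋ)/dt = (-1.015737325−-1.190504206)/0.038264 = 4.567397
  θ̈ = (θ̇'−θ̇)/dt = (0.013831293−0.255529832)/0.038264 = -6.316604
  sinθ=-0.115800, cosθ=0.993272
  F = (M+m)·ẍ + m·l·cosθ·θ̈ − m·l·sinθ·θ̇² = 8.996105 + -1.604804 − -0.001934 = 7.393235
step 3→4:
  ẍ = (ẋ'−ẋ)/dt = (-0.822661702−-1.015737325)/0.038264 = 5.045882
  θ̈ = (θ̇'−θ̇)/dt = (-0.244288767−0.013831293)/0.038264 = -6.745768
  sinθ=-0.106083, cosθ=0.994357
  F = (M+m)·ẍ + m·l·cosθ·θ̈ − m·l·sinθ·θ̇² = 9.938545 + -1.715710 − -0.000005 = 8.222841
step 4→5:
  ẍ = (ẋ'−ẋ)/dt = (-1.024518688−-0.822661702)/0.038264 = -5.275376
  θ̈ = (θ̇'−θ̇)/dt = (-0.064894496−-0.244288767)/0.038264 = 4.688330
  sinθ=-0.105557, cosθ=0.994413
  F = (M+m)·ẍ + m·l·cosθ·θ̈ − m·l·sinθ·θ̇² = -10.390565 + 1.192491 − -0.001611 = -9.196463
step 5→6:
  ẍ = (ẋ'−ẋ)/dt = (-1.266538344−-1.024518688)/0.038264 = -6.324996
  θ̈ = (θ̇'−θ̇)/dt = (0.154810797−-0.064894496)/0.038264 = 5.741828
  sinθ=-0.114848, cosθ=0.993383
  F = (M+m)·ẍ + m·l·cosθ·θ̈ − m·l·sinθ·θ̇² = -12.457934 + 1.458938 − -0.000124 = -10.998872
step 6→7:
  ẍ = (ẋ'−ẋ)/dt = (-1.203921542−-1.266538344)/0.038264 = 1.636442
  θ̈ = (θ̇'−θ̇)/dt = (0.036532706−0.154810797)/0.038264 = -3.091106
  sinθ=-0.117314, cosθ=0.993095
  F = (M+m)·ẍ + m·l·cosθ·θ̈ − m·l·sinθ·θ̇² = 3.223193 + -0.785190 − -0.000719 = 2.438722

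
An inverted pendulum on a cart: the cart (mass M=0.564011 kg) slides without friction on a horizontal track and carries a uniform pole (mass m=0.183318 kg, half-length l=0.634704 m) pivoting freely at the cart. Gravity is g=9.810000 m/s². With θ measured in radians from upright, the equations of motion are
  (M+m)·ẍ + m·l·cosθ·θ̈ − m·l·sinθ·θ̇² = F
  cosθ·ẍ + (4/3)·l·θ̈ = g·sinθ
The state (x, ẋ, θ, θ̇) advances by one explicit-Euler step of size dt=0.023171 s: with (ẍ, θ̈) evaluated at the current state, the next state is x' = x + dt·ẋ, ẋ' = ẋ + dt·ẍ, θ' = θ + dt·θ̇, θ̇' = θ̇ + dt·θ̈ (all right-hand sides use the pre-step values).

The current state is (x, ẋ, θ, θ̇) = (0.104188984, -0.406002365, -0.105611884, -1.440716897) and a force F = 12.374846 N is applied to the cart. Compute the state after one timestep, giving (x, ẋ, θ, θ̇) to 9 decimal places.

sinθ=-0.105415663, cosθ=0.994428247
temp = (F + m·l·θ̇²·sinθ)/(M+m) = (12.374846 + -0.025458850)/0.747329 = 16.524699496
θ̈ = (g·sinθ − cosθ·temp)/(l·(4/3 − m·cos²θ/(M+m))) = -25.229646482
ẍ = temp − m·l·θ̈·cosθ/(M+m) = 20.430851394
Euler: x'=0.104188984+0.023171·-0.406002365=0.094781503, ẋ'=-0.406002365+0.023171·20.430851394=0.067400893
       θ'=-0.105611884+0.023171·-1.440716897=-0.138994735, θ̇'=-1.440716897+0.023171·-25.229646482=-2.025313036

(0.094781503, 0.067400893, -0.138994735, -2.025313036)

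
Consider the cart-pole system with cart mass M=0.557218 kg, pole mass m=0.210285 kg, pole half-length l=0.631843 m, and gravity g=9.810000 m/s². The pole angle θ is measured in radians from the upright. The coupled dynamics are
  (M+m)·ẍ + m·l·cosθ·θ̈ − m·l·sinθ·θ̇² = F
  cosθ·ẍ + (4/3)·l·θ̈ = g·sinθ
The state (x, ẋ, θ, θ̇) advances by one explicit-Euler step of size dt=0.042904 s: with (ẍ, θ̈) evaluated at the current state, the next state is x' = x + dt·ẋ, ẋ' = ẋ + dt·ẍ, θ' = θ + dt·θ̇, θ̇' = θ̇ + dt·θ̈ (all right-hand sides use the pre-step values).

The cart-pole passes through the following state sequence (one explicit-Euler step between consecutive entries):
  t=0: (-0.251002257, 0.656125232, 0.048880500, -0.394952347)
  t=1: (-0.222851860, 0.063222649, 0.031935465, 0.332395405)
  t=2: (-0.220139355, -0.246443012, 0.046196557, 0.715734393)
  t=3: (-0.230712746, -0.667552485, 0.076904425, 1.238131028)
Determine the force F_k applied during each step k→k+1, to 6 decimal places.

step 0→1:
  ẍ = (ẋ'−ẋ)/dt = (0.063222649−0.656125232)/0.042904 = -13.819285
  θ̈ = (θ̇'−θ̇)/dt = (0.332395405−-0.394952347)/0.042904 = 16.952912
  sinθ=0.048861, cosθ=0.998806
  F = (M+m)·ẍ + m·l·cosθ·θ̈ − m·l·sinθ·θ̇² = -10.606342 + 2.249794 − 0.001013 = -8.357561
step 1→2:
  ẍ = (ẋ'−ẋ)/dt = (-0.246443012−0.063222649)/0.042904 = -7.217641
  θ̈ = (θ̇'−θ̇)/dt = (0.715734393−0.332395405)/0.042904 = 8.934808
  sinθ=0.031930, cosθ=0.999490
  F = (M+m)·ẍ + m·l·cosθ·θ̈ − m·l·sinθ·θ̇² = -5.539561 + 1.186537 − 0.000469 = -4.353493
step 2→3:
  ẍ = (ẋ'−ẋ)/dt = (-0.667552485−-0.246443012)/0.042904 = -9.815156
  θ̈ = (θ̇'−θ̇)/dt = (1.238131028−0.715734393)/0.042904 = 12.175942
  sinθ=0.046180, cosθ=0.998933
  F = (M+m)·ẍ + m·l·cosθ·θ̈ − m·l·sinθ·θ̇² = -7.533162 + 1.616056 − 0.003143 = -5.920249

F_0 = -8.357561 N
F_1 = -4.353493 N
F_2 = -5.920249 N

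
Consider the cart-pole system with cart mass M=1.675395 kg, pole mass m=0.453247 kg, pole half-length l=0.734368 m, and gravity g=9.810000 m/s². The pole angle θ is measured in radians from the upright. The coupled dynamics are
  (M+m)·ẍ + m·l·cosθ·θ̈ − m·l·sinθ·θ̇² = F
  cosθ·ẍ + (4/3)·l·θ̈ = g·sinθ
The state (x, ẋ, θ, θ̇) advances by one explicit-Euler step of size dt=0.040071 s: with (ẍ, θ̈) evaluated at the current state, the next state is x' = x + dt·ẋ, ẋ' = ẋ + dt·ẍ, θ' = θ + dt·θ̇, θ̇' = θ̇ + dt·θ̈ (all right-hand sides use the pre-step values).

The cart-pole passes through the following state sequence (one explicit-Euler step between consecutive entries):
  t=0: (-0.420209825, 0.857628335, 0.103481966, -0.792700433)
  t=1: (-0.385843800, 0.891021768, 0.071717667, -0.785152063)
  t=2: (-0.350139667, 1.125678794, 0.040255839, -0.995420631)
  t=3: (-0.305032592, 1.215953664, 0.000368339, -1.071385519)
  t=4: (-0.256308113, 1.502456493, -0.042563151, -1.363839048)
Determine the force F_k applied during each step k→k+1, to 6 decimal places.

F_0 = 1.814678 N
F_1 = 10.708583 N
F_2 = 4.151795 N
F_3 = 12.790126 N

step 0→1:
  ẍ = (ẋ'−ẋ)/dt = (0.891021768−0.857628335)/0.040071 = 0.833357
  θ̈ = (θ̇'−θ̇)/dt = (-0.785152063−-0.792700433)/0.040071 = 0.188375
  sinθ=0.103297, cosθ=0.994651
  F = (M+m)·ẍ + m·l·cosθ·θ̈ − m·l·sinθ·θ̇² = 1.773918 + 0.062365 − 0.021605 = 1.814678
step 1→2:
  ẍ = (ẋ'−ẋ)/dt = (1.125678794−0.891021768)/0.040071 = 5.856031
  θ̈ = (θ̇'−θ̇)/dt = (-0.995420631−-0.785152063)/0.040071 = -5.247400
  sinθ=0.071656, cosθ=0.997429
  F = (M+m)·ẍ + m·l·cosθ·θ̈ − m·l·sinθ·θ̇² = 12.465394 + -1.742108 − 0.014703 = 10.708583
step 2→3:
  ẍ = (ẋ'−ẋ)/dt = (1.215953664−1.125678794)/0.040071 = 2.252873
  θ̈ = (θ̇'−θ̇)/dt = (-1.071385519−-0.995420631)/0.040071 = -1.895757
  sinθ=0.040245, cosθ=0.999190
  F = (M+m)·ẍ + m·l·cosθ·θ̈ − m·l·sinθ·θ̇² = 4.795560 + -0.630492 − 0.013273 = 4.151795
step 3→4:
  ẍ = (ẋ'−ẋ)/dt = (1.502456493−1.215953664)/0.040071 = 7.149880
  θ̈ = (θ̇'−θ̇)/dt = (-1.363839048−-1.071385519)/0.040071 = -7.298384
  sinθ=0.000368, cosθ=1.000000
  F = (M+m)·ẍ + m·l·cosθ·θ̈ − m·l·sinθ·θ̇² = 15.219534 + -2.429267 − 0.000141 = 12.790126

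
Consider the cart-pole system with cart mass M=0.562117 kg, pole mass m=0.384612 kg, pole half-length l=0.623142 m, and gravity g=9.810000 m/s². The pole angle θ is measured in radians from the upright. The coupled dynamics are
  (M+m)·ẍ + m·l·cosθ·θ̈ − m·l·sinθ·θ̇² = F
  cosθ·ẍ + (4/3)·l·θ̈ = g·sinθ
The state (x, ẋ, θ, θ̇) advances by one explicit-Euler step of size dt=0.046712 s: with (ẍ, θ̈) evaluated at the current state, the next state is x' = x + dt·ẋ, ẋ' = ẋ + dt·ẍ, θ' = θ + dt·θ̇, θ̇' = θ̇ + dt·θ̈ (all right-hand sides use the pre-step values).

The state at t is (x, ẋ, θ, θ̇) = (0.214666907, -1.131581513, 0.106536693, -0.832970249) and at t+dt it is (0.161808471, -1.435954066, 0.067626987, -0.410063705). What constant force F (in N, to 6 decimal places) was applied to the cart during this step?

ẍ = (ẋ'−ẋ)/dt = (-1.435954066−-1.131581513)/0.046712 = -6.515939
θ̈ = (θ̇'−θ̇)/dt = (-0.410063705−-0.832970249)/0.046712 = 9.053488
sinθ=0.106335, cosθ=0.994330
F = (M+m)·ẍ + m·l·cosθ·θ̈ − m·l·sinθ·θ̇² = -6.168829 + 2.157528 − 0.017683 = -4.028983

F = -4.028983 N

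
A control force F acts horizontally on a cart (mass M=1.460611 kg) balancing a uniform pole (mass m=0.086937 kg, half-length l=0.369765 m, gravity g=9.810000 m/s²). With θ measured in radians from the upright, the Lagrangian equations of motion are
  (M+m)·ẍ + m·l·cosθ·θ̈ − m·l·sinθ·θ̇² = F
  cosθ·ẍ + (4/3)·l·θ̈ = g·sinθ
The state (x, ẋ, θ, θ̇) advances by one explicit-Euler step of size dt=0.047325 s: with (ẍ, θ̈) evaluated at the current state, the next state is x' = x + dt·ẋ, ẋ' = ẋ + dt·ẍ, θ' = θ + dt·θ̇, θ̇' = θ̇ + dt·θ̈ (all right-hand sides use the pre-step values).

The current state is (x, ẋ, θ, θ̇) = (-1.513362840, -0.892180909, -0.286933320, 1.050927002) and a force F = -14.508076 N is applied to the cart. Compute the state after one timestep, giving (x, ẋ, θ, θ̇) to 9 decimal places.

(-1.555585302, -1.348532187, -0.237198200, 1.672206402)

sinθ=-0.283012258, cosθ=0.959116292
temp = (F + m·l·θ̇²·sinθ)/(M+m) = (-14.508076 + -0.010048027)/1.547548 = -9.381372356
θ̈ = (g·sinθ − cosθ·temp)/(l·(4/3 − m·cos²θ/(M+m))) = 13.127932384
ẍ = temp − m·l·θ̈·cosθ/(M+m) = -9.642921873
Euler: x'=-1.513362840+0.047325·-0.892180909=-1.555585302, ẋ'=-0.892180909+0.047325·-9.642921873=-1.348532187
       θ'=-0.286933320+0.047325·1.050927002=-0.237198200, θ̇'=1.050927002+0.047325·13.127932384=1.672206402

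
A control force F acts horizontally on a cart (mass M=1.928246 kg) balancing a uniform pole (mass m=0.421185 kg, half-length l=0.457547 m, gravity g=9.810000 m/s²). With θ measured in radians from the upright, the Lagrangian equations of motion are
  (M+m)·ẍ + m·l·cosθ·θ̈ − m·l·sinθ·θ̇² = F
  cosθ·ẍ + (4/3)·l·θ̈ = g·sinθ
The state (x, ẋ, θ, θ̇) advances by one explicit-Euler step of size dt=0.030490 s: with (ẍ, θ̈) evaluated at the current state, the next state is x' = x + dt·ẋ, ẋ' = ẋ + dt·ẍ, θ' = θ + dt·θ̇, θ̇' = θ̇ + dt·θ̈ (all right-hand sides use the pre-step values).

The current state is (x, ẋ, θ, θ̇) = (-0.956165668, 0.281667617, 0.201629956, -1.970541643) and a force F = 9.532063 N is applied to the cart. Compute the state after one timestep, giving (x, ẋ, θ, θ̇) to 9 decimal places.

(-0.947577622, 0.416875101, 0.141548141, -2.089492169)

sinθ=0.200266532, cosθ=0.979741454
temp = (F + m·l·θ̇²·sinθ)/(M+m) = (9.532063 + 0.149860859)/2.349431 = 4.120965399
θ̈ = (g·sinθ − cosθ·temp)/(l·(4/3 − m·cos²θ/(M+m))) = -3.901296373
ẍ = temp − m·l·θ̈·cosθ/(M+m) = 4.434486187
Euler: x'=-0.956165668+0.030490·0.281667617=-0.947577622, ẋ'=0.281667617+0.030490·4.434486187=0.416875101
       θ'=0.201629956+0.030490·-1.970541643=0.141548141, θ̇'=-1.970541643+0.030490·-3.901296373=-2.089492169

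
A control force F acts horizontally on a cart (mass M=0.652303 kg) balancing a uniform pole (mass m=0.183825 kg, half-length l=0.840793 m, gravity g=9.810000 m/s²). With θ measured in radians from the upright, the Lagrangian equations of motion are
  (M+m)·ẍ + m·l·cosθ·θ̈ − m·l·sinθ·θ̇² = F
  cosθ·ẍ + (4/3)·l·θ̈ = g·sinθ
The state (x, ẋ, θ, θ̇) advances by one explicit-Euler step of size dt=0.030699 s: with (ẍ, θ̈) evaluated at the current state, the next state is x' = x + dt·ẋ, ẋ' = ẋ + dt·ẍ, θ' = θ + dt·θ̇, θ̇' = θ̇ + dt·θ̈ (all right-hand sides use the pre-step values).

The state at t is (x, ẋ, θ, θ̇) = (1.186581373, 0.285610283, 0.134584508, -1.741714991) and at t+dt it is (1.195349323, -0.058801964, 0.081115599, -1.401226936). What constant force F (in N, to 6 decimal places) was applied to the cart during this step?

F = -7.744699 N

ẍ = (ẋ'−ẋ)/dt = (-0.058801964−0.285610283)/0.030699 = -11.219005
θ̈ = (θ̇'−θ̇)/dt = (-1.401226936−-1.741714991)/0.030699 = 11.091177
sinθ=0.134179, cosθ=0.990957
F = (M+m)·ẍ + m·l·cosθ·θ̈ − m·l·sinθ·θ̇² = -9.380525 + 1.698737 − 0.062912 = -7.744699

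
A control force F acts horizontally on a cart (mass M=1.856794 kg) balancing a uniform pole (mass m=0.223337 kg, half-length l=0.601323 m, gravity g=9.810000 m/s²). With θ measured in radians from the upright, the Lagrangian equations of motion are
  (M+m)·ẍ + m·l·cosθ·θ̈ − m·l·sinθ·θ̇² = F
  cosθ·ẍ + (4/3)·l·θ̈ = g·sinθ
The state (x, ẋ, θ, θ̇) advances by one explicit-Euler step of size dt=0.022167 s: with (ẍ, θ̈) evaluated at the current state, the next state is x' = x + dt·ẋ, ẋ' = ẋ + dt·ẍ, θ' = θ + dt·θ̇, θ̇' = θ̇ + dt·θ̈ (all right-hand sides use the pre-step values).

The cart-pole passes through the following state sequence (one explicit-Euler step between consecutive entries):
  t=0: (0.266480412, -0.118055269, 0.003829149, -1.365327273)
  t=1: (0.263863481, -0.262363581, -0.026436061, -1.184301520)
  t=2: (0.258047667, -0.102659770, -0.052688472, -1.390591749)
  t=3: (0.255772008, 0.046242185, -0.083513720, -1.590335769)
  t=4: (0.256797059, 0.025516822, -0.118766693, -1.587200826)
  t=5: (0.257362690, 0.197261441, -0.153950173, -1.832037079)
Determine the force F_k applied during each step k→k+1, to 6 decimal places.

F_0 = -12.445991 N
F_1 = 13.742076 N
F_2 = 12.778040 N
F_3 = -1.897589 N
F_4 = 14.683566 N

step 0→1:
  ẍ = (ẋ'−ẋ)/dt = (-0.262363581−-0.118055269)/0.022167 = -6.510051
  θ̈ = (θ̇'−θ̇)/dt = (-1.184301520−-1.365327273)/0.022167 = 8.166453
  sinθ=0.003829, cosθ=0.999993
  F = (M+m)·ẍ + m·l·cosθ·θ̈ − m·l·sinθ·θ̇² = -13.541760 + 1.096728 − 0.000959 = -12.445991
step 1→2:
  ẍ = (ẋ'−ẋ)/dt = (-0.102659770−-0.262363581)/0.022167 = 7.204575
  θ̈ = (θ̇'−θ̇)/dt = (-1.390591749−-1.184301520)/0.022167 = -9.306186
  sinθ=-0.026433, cosθ=0.999651
  F = (M+m)·ẍ + m·l·cosθ·θ̈ − m·l·sinθ·θ̇² = 14.986460 + -1.249362 − -0.004979 = 13.742076
step 2→3:
  ẍ = (ẋ'−ẋ)/dt = (0.046242185−-0.102659770)/0.022167 = 6.717280
  θ̈ = (θ̇'−θ̇)/dt = (-1.590335769−-1.390591749)/0.022167 = -9.010873
  sinθ=-0.052664, cosθ=0.998612
  F = (M+m)·ẍ + m·l·cosθ·θ̈ − m·l·sinθ·θ̇² = 13.972823 + -1.208460 − -0.013677 = 12.778040
step 3→4:
  ẍ = (ẋ'−ẋ)/dt = (0.025516822−0.046242185)/0.022167 = -0.934965
  θ̈ = (θ̇'−θ̇)/dt = (-1.587200826−-1.590335769)/0.022167 = 0.141424
  sinθ=-0.083417, cosθ=0.996515
  F = (M+m)·ẍ + m·l·cosθ·θ̈ − m·l·sinθ·θ̇² = -1.944849 + 0.018927 − -0.028333 = -1.897589
step 4→5:
  ẍ = (ẋ'−ẋ)/dt = (0.197261441−0.025516822)/0.022167 = 7.747761
  θ̈ = (θ̇'−θ̇)/dt = (-1.832037079−-1.587200826)/0.022167 = -11.045078
  sinθ=-0.118488, cosθ=0.992956
  F = (M+m)·ẍ + m·l·cosθ·θ̈ − m·l·sinθ·θ̇² = 16.116358 + -1.472879 − -0.040087 = 14.683566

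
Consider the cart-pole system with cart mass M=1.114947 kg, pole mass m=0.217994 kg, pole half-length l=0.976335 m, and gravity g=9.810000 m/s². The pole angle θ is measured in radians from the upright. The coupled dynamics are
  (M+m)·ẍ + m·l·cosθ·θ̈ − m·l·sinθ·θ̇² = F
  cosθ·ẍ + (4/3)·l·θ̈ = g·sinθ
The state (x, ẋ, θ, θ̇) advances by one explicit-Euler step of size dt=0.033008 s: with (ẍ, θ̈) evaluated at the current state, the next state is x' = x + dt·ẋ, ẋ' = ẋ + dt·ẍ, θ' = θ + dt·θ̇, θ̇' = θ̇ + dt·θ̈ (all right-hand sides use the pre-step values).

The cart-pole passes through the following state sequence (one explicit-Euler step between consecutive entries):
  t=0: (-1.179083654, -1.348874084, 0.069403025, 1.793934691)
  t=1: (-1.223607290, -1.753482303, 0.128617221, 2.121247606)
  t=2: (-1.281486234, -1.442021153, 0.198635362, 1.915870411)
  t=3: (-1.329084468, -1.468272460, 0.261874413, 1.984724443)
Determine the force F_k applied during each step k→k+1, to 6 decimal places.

step 0→1:
  ẍ = (ẋ'−ẋ)/dt = (-1.753482303−-1.348874084)/0.033008 = -12.257884
  θ̈ = (θ̇'−θ̇)/dt = (2.121247606−1.793934691)/0.033008 = 9.916169
  sinθ=0.069347, cosθ=0.997593
  F = (M+m)·ẍ + m·l·cosθ·θ̈ − m·l·sinθ·θ̇² = -16.339035 + 2.105429 − 0.047499 = -14.281106
step 1→2:
  ẍ = (ẋ'−ẋ)/dt = (-1.442021153−-1.753482303)/0.033008 = 9.435929
  θ̈ = (θ̇'−θ̇)/dt = (1.915870411−2.121247606)/0.033008 = -6.222043
  sinθ=0.128263, cosθ=0.991740
  F = (M+m)·ẍ + m·l·cosθ·θ̈ − m·l·sinθ·θ̇² = 12.577537 + -1.313331 − 0.122836 = 11.141369
step 2→3:
  ẍ = (ẋ'−ẋ)/dt = (-1.468272460−-1.442021153)/0.033008 = -0.795301
  θ̈ = (θ̇'−θ̇)/dt = (1.984724443−1.915870411)/0.033008 = 2.085980
  sinθ=0.197332, cosθ=0.980337
  F = (M+m)·ẍ + m·l·cosθ·θ̈ − m·l·sinθ·θ̇² = -1.060090 + 0.435240 − 0.154160 = -0.779010

F_0 = -14.281106 N
F_1 = 11.141369 N
F_2 = -0.779010 N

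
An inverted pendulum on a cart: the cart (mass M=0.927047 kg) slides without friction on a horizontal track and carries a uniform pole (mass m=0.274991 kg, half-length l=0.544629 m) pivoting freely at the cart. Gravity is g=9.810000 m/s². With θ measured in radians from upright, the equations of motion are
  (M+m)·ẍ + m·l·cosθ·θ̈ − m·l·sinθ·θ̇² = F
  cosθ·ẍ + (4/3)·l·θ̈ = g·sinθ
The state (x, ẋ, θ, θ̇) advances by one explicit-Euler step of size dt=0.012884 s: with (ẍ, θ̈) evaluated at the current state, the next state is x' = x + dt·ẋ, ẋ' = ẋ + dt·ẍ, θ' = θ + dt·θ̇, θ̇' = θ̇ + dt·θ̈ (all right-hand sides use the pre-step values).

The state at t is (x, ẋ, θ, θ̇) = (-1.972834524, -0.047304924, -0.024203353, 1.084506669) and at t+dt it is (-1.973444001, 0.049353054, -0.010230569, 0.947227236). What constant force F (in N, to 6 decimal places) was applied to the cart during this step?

ẍ = (ẋ'−ẋ)/dt = (0.049353054−-0.047304924)/0.012884 = 7.502171
θ̈ = (θ̇'−θ̇)/dt = (0.947227236−1.084506669)/0.012884 = -10.655032
sinθ=-0.024201, cosθ=0.999707
F = (M+m)·ẍ + m·l·cosθ·θ̈ − m·l·sinθ·θ̇² = 9.017895 + -1.595316 − -0.004263 = 7.426842

F = 7.426842 N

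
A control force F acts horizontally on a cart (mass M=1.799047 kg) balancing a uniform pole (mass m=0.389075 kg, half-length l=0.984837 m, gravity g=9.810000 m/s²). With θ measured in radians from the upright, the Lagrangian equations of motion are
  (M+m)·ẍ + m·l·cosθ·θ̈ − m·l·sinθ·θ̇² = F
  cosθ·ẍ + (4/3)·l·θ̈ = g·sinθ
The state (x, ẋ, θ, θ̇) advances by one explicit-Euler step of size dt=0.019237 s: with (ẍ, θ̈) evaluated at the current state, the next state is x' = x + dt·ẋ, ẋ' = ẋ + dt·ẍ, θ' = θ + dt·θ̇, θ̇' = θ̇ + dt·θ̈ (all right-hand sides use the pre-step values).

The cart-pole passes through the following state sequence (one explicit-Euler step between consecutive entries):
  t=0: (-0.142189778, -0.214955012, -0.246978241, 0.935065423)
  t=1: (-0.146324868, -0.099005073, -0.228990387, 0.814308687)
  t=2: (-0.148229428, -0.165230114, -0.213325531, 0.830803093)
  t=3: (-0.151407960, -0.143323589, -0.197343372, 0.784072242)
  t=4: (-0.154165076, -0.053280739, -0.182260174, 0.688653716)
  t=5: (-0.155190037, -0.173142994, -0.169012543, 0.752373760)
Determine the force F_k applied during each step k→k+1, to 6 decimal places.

step 0→1:
  ẍ = (ẋ'−ẋ)/dt = (-0.099005073−-0.214955012)/0.019237 = 6.027444
  θ̈ = (θ̇'−θ̇)/dt = (0.814308687−0.935065423)/0.019237 = -6.277316
  sinθ=-0.244475, cosθ=0.969656
  F = (M+m)·ẍ + m·l·cosθ·θ̈ − m·l·sinθ·θ̇² = 13.188783 + -2.332326 − -0.081906 = 10.938363
step 1→2:
  ẍ = (ẋ'−ẋ)/dt = (-0.165230114−-0.099005073)/0.019237 = -3.442587
  θ̈ = (θ̇'−θ̇)/dt = (0.830803093−0.814308687)/0.019237 = 0.857431
  sinθ=-0.226994, cosθ=0.973896
  F = (M+m)·ẍ + m·l·cosθ·θ̈ − m·l·sinθ·θ̇² = -7.532800 + 0.319970 − -0.057675 = -7.155154
step 2→3:
  ẍ = (ẋ'−ẋ)/dt = (-0.143323589−-0.165230114)/0.019237 = 1.138770
  θ̈ = (θ̇'−θ̇)/dt = (0.784072242−0.830803093)/0.019237 = -2.429217
  sinθ=-0.211711, cosθ=0.977332
  F = (M+m)·ẍ + m·l·cosθ·θ̈ − m·l·sinθ·θ̇² = 2.491768 + -0.909717 − -0.055994 = 1.638045
step 3→4:
  ẍ = (ẋ'−ẋ)/dt = (-0.053280739−-0.143323589)/0.019237 = 4.680712
  θ̈ = (θ̇'−θ̇)/dt = (0.688653716−0.784072242)/0.019237 = -4.960156
  sinθ=-0.196065, cosθ=0.980591
  F = (M+m)·ẍ + m·l·cosθ·θ̈ − m·l·sinθ·θ̇² = 10.241968 + -1.863721 − -0.046186 = 8.424433
step 4→5:
  ẍ = (ẋ'−ẋ)/dt = (-0.173142994−-0.053280739)/0.019237 = -6.230818
  θ̈ = (θ̇'−θ̇)/dt = (0.752373760−0.688653716)/0.019237 = 3.312369
  sinθ=-0.181253, cosθ=0.983437
  F = (M+m)·ẍ + m·l·cosθ·θ̈ − m·l·sinθ·θ̇² = -13.633791 + 1.248196 − -0.032937 = -12.352658

F_0 = 10.938363 N
F_1 = -7.155154 N
F_2 = 1.638045 N
F_3 = 8.424433 N
F_4 = -12.352658 N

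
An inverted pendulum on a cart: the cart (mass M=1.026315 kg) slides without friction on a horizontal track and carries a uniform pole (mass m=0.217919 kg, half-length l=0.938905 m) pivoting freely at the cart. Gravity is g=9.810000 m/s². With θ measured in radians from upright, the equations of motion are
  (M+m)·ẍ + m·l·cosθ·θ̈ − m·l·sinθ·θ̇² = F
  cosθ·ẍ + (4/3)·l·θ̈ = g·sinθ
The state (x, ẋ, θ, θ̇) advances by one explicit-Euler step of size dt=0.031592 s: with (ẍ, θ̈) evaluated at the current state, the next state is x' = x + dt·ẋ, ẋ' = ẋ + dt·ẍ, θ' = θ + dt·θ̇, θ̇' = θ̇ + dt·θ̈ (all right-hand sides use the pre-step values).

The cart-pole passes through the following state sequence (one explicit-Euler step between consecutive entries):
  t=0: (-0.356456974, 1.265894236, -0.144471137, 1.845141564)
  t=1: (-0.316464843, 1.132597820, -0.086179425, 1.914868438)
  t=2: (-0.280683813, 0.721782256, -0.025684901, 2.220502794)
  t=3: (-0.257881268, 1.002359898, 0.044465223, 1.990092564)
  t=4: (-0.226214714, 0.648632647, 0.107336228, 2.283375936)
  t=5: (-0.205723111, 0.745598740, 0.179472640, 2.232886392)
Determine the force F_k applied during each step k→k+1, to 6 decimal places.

step 0→1:
  ẍ = (ẋ'−ẋ)/dt = (1.132597820−1.265894236)/0.031592 = -4.219309
  θ̈ = (θ̇'−θ̇)/dt = (1.914868438−1.845141564)/0.031592 = 2.207105
  sinθ=-0.143969, cosθ=0.989582
  F = (M+m)·ẍ + m·l·cosθ·θ̈ − m·l·sinθ·θ̇² = -5.249808 + 0.446881 − -0.100287 = -4.702640
step 1→2:
  ẍ = (ẋ'−ẋ)/dt = (0.721782256−1.132597820)/0.031592 = -13.003785
  θ̈ = (θ̇'−θ̇)/dt = (2.220502794−1.914868438)/0.031592 = 9.674423
  sinθ=-0.086073, cosθ=0.996289
  F = (M+m)·ẍ + m·l·cosθ·θ̈ − m·l·sinθ·θ̇² = -16.179751 + 1.972092 − -0.064574 = -14.143085
step 2→3:
  ẍ = (ẋ'−ẋ)/dt = (1.002359898−0.721782256)/0.031592 = 8.881288
  θ̈ = (θ̇'−θ̇)/dt = (1.990092564−2.220502794)/0.031592 = -7.293309
  sinθ=-0.025682, cosθ=0.999670
  F = (M+m)·ẍ + m·l·cosθ·θ̈ − m·l·sinθ·θ̇² = 11.050400 + -1.491757 − -0.025909 = 9.584552
step 3→4:
  ẍ = (ẋ'−ẋ)/dt = (0.648632647−1.002359898)/0.031592 = -11.196735
  θ̈ = (θ̇'−θ̇)/dt = (2.283375936−1.990092564)/0.031592 = 9.283470
  sinθ=0.044451, cosθ=0.999012
  F = (M+m)·ẍ + m·l·cosθ·θ̈ − m·l·sinθ·θ̇² = -13.931358 + 1.897569 − 0.036020 = -12.069809
step 4→5:
  ẍ = (ẋ'−ẋ)/dt = (0.745598740−0.648632647)/0.031592 = 3.069324
  θ̈ = (θ̇'−θ̇)/dt = (2.232886392−2.283375936)/0.031592 = -1.598175
  sinθ=0.107130, cosθ=0.994245
  F = (M+m)·ẍ + m·l·cosθ·θ̈ − m·l·sinθ·θ̇² = 3.818958 + -0.325113 − 0.114284 = 3.379561

F_0 = -4.702640 N
F_1 = -14.143085 N
F_2 = 9.584552 N
F_3 = -12.069809 N
F_4 = 3.379561 N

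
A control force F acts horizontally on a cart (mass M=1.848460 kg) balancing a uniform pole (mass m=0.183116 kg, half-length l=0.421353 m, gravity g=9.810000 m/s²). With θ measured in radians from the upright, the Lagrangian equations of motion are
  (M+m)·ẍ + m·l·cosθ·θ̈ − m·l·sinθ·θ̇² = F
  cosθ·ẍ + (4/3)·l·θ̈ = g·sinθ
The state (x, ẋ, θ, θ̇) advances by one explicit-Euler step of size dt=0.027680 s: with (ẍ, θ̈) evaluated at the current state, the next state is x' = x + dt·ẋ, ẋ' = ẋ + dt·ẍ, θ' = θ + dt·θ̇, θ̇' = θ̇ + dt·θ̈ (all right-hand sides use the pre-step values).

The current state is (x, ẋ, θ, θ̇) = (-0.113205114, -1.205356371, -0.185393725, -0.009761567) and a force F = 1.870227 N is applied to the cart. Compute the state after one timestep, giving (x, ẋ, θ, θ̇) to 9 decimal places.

sinθ=-0.184333526, cosθ=0.982863750
temp = (F + m·l·θ̇²·sinθ)/(M+m) = (1.870227 + -0.000001355)/2.031576 = 0.920578725
θ̈ = (g·sinθ − cosθ·temp)/(l·(4/3 − m·cos²θ/(M+m))) = -5.166698748
ẍ = temp − m·l·θ̈·cosθ/(M+m) = 1.113440326
Euler: x'=-0.113205114+0.027680·-1.205356371=-0.146569378, ẋ'=-1.205356371+0.027680·1.113440326=-1.174536343
       θ'=-0.185393725+0.027680·-0.009761567=-0.185663925, θ̇'=-0.009761567+0.027680·-5.166698748=-0.152775788

(-0.146569378, -1.174536343, -0.185663925, -0.152775788)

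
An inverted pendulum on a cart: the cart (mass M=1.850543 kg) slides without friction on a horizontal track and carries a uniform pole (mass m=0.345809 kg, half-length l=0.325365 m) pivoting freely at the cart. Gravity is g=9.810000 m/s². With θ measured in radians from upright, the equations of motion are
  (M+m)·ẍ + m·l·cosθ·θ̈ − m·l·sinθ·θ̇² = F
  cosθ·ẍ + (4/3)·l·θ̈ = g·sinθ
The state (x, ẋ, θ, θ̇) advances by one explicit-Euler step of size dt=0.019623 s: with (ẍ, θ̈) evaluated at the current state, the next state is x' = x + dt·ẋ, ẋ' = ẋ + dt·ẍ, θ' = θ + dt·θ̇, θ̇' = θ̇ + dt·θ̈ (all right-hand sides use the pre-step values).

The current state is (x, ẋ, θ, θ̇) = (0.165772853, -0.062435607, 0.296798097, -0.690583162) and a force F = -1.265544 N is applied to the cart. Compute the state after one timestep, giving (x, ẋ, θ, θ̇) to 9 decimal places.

(0.164547679, -0.082081052, 0.283246784, -0.517503331)

sinθ=0.292459802, cosθ=0.956277817
temp = (F + m·l·θ̇²·sinθ)/(M+m) = (-1.265544 + 0.015692975)/2.196352 = -0.569057703
θ̈ = (g·sinθ − cosθ·temp)/(l·(4/3 − m·cos²θ/(M+m))) = 8.820253322
ẍ = temp − m·l·θ̈·cosθ/(M+m) = -1.001143830
Euler: x'=0.165772853+0.019623·-0.062435607=0.164547679, ẋ'=-0.062435607+0.019623·-1.001143830=-0.082081052
       θ'=0.296798097+0.019623·-0.690583162=0.283246784, θ̇'=-0.690583162+0.019623·8.820253322=-0.517503331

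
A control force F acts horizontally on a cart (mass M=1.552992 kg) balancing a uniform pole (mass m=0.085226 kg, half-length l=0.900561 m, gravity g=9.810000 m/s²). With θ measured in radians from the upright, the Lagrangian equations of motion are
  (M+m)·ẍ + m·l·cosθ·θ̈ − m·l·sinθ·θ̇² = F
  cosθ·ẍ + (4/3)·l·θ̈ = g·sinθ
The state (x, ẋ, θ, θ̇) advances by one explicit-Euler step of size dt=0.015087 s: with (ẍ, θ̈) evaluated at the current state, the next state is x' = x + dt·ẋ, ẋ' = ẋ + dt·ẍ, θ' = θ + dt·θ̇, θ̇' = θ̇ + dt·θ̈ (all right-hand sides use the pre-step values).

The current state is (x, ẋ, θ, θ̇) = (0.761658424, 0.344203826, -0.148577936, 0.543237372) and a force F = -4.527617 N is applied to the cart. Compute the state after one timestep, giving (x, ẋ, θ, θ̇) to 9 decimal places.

sinθ=-0.148031886, cosθ=0.988982589
temp = (F + m·l·θ̇²·sinθ)/(M+m) = (-4.527617 + -0.003352894)/1.638218 = -2.765791789
θ̈ = (g·sinθ − cosθ·temp)/(l·(4/3 − m·cos²θ/(M+m))) = 1.111005459
ẍ = temp − m·l·θ̈·cosθ/(M+m) = -2.817269401
Euler: x'=0.761658424+0.015087·0.344203826=0.766851427, ẋ'=0.344203826+0.015087·-2.817269401=0.301699683
       θ'=-0.148577936+0.015087·0.543237372=-0.140382114, θ̇'=0.543237372+0.015087·1.111005459=0.559999111

(0.766851427, 0.301699683, -0.140382114, 0.559999111)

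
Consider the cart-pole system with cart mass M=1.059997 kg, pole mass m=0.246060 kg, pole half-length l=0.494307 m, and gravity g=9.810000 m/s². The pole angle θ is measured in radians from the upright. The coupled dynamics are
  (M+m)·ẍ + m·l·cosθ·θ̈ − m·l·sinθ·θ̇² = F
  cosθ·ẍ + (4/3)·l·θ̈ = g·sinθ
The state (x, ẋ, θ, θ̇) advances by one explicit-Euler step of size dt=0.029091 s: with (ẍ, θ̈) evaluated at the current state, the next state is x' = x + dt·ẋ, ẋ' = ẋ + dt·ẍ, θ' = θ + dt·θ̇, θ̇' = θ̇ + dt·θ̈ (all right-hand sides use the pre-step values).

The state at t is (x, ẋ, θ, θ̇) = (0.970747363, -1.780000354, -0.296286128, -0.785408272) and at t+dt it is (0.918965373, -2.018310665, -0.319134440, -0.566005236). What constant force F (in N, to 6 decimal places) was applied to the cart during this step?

F = -9.799819 N

ẍ = (ẋ'−ẋ)/dt = (-2.018310665−-1.780000354)/0.029091 = -8.191891
θ̈ = (θ̇'−θ̇)/dt = (-0.566005236−-0.785408272)/0.029091 = 7.541956
sinθ=-0.291970, cosθ=0.956427
F = (M+m)·ẍ + m·l·cosθ·θ̈ − m·l·sinθ·θ̇² = -10.699077 + 0.877352 − -0.021906 = -9.799819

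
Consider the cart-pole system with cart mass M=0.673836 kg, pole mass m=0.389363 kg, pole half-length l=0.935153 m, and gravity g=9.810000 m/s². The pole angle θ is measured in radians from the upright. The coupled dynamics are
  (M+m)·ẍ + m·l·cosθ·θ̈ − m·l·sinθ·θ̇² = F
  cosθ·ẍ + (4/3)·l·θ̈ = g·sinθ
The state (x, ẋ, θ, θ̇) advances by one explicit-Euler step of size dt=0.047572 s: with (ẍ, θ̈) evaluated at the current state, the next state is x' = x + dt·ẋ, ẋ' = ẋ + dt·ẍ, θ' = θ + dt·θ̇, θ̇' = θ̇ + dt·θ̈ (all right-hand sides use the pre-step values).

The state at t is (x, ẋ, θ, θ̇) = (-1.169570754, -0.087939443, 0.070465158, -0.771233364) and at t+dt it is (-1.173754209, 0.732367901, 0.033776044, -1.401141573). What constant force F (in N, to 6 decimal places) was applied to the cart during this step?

ẍ = (ẋ'−ẋ)/dt = (0.732367901−-0.087939443)/0.047572 = 17.243491
θ̈ = (θ̇'−θ̇)/dt = (-1.401141573−-0.771233364)/0.047572 = -13.241155
sinθ=0.070407, cosθ=0.997518
F = (M+m)·ẍ + m·l·cosθ·θ̈ − m·l·sinθ·θ̇² = 18.333262 + -4.809325 − 0.015248 = 13.508689

F = 13.508689 N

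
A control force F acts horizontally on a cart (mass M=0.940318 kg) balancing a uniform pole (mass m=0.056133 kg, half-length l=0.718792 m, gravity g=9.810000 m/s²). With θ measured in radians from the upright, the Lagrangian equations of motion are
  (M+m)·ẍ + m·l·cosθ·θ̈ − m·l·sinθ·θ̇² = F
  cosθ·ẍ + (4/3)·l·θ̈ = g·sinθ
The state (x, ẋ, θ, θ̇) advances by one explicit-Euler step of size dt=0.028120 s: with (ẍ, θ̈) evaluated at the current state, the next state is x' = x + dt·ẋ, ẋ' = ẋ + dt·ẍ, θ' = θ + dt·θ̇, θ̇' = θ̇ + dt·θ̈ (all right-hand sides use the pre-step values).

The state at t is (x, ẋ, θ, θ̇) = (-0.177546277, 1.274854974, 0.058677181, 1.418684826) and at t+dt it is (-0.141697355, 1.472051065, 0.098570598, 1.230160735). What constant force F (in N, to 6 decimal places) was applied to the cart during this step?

ẍ = (ẋ'−ẋ)/dt = (1.472051065−1.274854974)/0.028120 = 7.012663
θ̈ = (θ̇'−θ̇)/dt = (1.230160735−1.418684826)/0.028120 = -6.704271
sinθ=0.058644, cosθ=0.998279
F = (M+m)·ẍ + m·l·cosθ·θ̈ − m·l·sinθ·θ̇² = 6.987775 + -0.270038 − 0.004762 = 6.712975

F = 6.712975 N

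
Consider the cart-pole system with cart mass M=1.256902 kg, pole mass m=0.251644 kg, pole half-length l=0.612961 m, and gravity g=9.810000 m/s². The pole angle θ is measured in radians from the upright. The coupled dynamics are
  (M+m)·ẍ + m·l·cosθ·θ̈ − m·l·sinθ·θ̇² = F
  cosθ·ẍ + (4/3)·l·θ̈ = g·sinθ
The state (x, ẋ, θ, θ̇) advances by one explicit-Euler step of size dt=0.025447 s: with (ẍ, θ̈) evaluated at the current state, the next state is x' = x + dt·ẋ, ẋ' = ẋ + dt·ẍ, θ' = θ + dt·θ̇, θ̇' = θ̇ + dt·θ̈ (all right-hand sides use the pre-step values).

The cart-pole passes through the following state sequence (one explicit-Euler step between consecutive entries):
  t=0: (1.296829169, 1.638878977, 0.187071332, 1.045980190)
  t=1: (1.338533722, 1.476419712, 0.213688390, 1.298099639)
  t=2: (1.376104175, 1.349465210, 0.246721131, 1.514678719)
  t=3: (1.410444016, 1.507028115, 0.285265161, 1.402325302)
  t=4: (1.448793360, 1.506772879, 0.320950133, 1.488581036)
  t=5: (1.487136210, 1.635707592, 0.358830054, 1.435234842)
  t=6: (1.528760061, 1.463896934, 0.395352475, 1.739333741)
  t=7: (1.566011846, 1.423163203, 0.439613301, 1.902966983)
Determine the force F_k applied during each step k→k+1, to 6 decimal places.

F_0 = -8.160708 N
F_1 = -6.298278 N
F_2 = 8.593786 N
F_3 = 0.401221 N
F_4 = 7.228819 N
F_5 = -8.570937 N
F_6 = -1.679135 N

step 0→1:
  ẍ = (ẋ'−ẋ)/dt = (1.476419712−1.638878977)/0.025447 = -6.384221
  θ̈ = (θ̇'−θ̇)/dt = (1.298099639−1.045980190)/0.025447 = 9.907630
  sinθ=0.185982, cosθ=0.982553
  F = (M+m)·ẍ + m·l·cosθ·θ̈ − m·l·sinθ·θ̇² = -9.630891 + 1.501569 − 0.031386 = -8.160708
step 1→2:
  ẍ = (ẋ'−ẋ)/dt = (1.349465210−1.476419712)/0.025447 = -4.988977
  θ̈ = (θ̇'−θ̇)/dt = (1.514678719−1.298099639)/0.025447 = 8.510987
  sinθ=0.212066, cosθ=0.977255
  F = (M+m)·ẍ + m·l·cosθ·θ̈ − m·l·sinθ·θ̇² = -7.526102 + 1.282943 − 0.055120 = -6.298278
step 2→3:
  ẍ = (ẋ'−ẋ)/dt = (1.507028115−1.349465210)/0.025447 = 6.191807
  θ̈ = (θ̇'−θ̇)/dt = (1.402325302−1.514678719)/0.025447 = -4.415193
  sinθ=0.244226, cosθ=0.969718
  F = (M+m)·ẍ + m·l·cosθ·θ̈ − m·l·sinθ·θ̇² = 9.340625 + -0.660412 − 0.086427 = 8.593786
step 3→4:
  ẍ = (ẋ'−ẋ)/dt = (1.506772879−1.507028115)/0.025447 = -0.010030
  θ̈ = (θ̇'−θ̇)/dt = (1.488581036−1.402325302)/0.025447 = 3.389623
  sinθ=0.281412, cosθ=0.959587
  F = (M+m)·ẍ + m·l·cosθ·θ̈ − m·l·sinθ·θ̇² = -0.015131 + 0.501713 − 0.085361 = 0.401221
step 4→5:
  ẍ = (ẋ'−ẋ)/dt = (1.635707592−1.506772879)/0.025447 = 5.066794
  θ̈ = (θ̇'−θ̇)/dt = (1.435234842−1.488581036)/0.025447 = -2.096365
  sinθ=0.315468, cosθ=0.948936
  F = (M+m)·ẍ + m·l·cosθ·θ̈ − m·l·sinθ·θ̇² = 7.643492 + -0.306848 − 0.107825 = 7.228819
step 5→6:
  ẍ = (ẋ'−ẋ)/dt = (1.463896934−1.635707592)/0.025447 = -6.751706
  θ̈ = (θ̇'−θ̇)/dt = (1.739333741−1.435234842)/0.025447 = 11.950285
  sinθ=0.351179, cosθ=0.936308
  F = (M+m)·ẍ + m·l·cosθ·θ̈ − m·l·sinθ·θ̇² = -10.185259 + 1.725904 − 0.111582 = -8.570937
step 6→7:
  ẍ = (ẋ'−ẋ)/dt = (1.423163203−1.463896934)/0.025447 = -1.600728
  θ̈ = (θ̇'−θ̇)/dt = (1.902966983−1.739333741)/0.025447 = 6.430355
  sinθ=0.385133, cosθ=0.922861
  F = (M+m)·ẍ + m·l·cosθ·θ̈ − m·l·sinθ·θ̇² = -2.414772 + 0.915357 − 0.179720 = -1.679135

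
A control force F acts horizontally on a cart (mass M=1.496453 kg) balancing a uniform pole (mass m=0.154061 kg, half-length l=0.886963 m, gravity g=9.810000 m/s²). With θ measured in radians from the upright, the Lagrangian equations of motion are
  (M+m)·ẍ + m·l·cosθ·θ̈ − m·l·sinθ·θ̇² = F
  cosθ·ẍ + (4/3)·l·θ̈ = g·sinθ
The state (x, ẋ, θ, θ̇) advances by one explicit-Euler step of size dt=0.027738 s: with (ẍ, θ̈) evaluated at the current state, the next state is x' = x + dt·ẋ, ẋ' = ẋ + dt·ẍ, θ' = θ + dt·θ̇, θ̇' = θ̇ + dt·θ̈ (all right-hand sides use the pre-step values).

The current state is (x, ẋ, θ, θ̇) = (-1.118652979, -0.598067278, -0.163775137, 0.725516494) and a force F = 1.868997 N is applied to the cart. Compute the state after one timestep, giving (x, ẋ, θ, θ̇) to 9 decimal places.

sinθ=-0.163043981, cosθ=0.986618802
temp = (F + m·l·θ̇²·sinθ)/(M+m) = (1.868997 + -0.011727287)/1.650514 = 1.125267470
θ̈ = (g·sinθ − cosθ·temp)/(l·(4/3 − m·cos²θ/(M+m))) = -2.458804669
ẍ = temp − m·l·θ̈·cosθ/(M+m) = 1.326108491
Euler: x'=-1.118652979+0.027738·-0.598067278=-1.135242169, ẋ'=-0.598067278+0.027738·1.326108491=-0.561283681
       θ'=-0.163775137+0.027738·0.725516494=-0.143650760, θ̇'=0.725516494+0.027738·-2.458804669=0.657314170

(-1.135242169, -0.561283681, -0.143650760, 0.657314170)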